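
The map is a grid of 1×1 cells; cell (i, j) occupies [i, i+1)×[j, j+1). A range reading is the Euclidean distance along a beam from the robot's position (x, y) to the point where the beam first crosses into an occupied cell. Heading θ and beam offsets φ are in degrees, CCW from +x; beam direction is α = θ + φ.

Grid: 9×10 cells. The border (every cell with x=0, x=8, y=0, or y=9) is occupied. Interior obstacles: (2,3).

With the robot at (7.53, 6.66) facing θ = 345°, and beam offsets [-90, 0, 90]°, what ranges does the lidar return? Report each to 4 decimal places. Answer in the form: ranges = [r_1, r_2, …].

ranges = [5.8597, 0.4866, 1.8159]

beam 1: φ=-90°, α=255°
  cosα=-0.2588 sinα=-0.9659 | (7,6) | tMaxX 2.0478 tMaxY 0.6833 | tΔX 3.8637 tΔY 1.0353
    t=0.6833 [y] (7,5)
    t=1.7186 [y] (7,4)
    t=2.0478 [x] (6,4)
    t=2.7538 [y] (6,3)
    t=3.7891 [y] (6,2)
    t=4.8244 [y] (6,1)
    t=5.8597 [y] (6,0) — stop
  → r_1 = 5.8597
beam 2: φ=0°, α=345°
  cosα=0.9659 sinα=-0.2588 | (7,6) | tMaxX 0.4866 tMaxY 2.5500 | tΔX 1.0353 tΔY 3.8637
    t=0.4866 [x] (8,6) — stop
  → r_2 = 0.4866
beam 3: φ=90°, α=75°
  cosα=0.2588 sinα=0.9659 | (7,6) | tMaxX 1.8159 tMaxY 0.3520 | tΔX 3.8637 tΔY 1.0353
    t=0.3520 [y] (7,7)
    t=1.3873 [y] (7,8)
    t=1.8159 [x] (8,8) — stop
  → r_3 = 1.8159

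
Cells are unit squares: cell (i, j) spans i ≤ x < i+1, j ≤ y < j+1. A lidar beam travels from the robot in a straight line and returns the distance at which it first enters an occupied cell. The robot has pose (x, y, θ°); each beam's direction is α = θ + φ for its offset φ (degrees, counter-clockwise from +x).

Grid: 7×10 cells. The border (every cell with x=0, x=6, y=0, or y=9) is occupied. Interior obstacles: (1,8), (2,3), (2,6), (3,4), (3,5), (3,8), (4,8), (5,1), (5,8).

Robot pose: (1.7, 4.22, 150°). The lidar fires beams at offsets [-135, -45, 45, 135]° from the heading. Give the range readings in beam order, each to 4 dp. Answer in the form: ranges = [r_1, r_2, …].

beam 1: φ=-135°, α=15°
  dir = (cos 15°, sin 15°) = (0.9659, 0.2588); from cell (1,4)
  next x-line at t=0.3106, next y-line at t=3.0137; Δt_x=1.0353, Δt_y=3.8637
    x: enter (2,4) at t=0.3106
    x: enter (3,4) at t=1.3459 ← occupied
  → r_1 = 1.3459
beam 2: φ=-45°, α=105°
  dir = (cos 105°, sin 105°) = (-0.2588, 0.9659); from cell (1,4)
  next x-line at t=2.7046, next y-line at t=0.8075; Δt_x=3.8637, Δt_y=1.0353
    y: enter (1,5) at t=0.8075
    y: enter (1,6) at t=1.8428
    x: enter (0,6) at t=2.7046 ← occupied
  → r_2 = 2.7046
beam 3: φ=45°, α=195°
  dir = (cos 195°, sin 195°) = (-0.9659, -0.2588); from cell (1,4)
  next x-line at t=0.7247, next y-line at t=0.8500; Δt_x=1.0353, Δt_y=3.8637
    x: enter (0,4) at t=0.7247 ← occupied
  → r_3 = 0.7247
beam 4: φ=135°, α=285°
  dir = (cos 285°, sin 285°) = (0.2588, -0.9659); from cell (1,4)
  next x-line at t=1.1591, next y-line at t=0.2278; Δt_x=3.8637, Δt_y=1.0353
    y: enter (1,3) at t=0.2278
    x: enter (2,3) at t=1.1591 ← occupied
  → r_4 = 1.1591

ranges = [1.3459, 2.7046, 0.7247, 1.1591]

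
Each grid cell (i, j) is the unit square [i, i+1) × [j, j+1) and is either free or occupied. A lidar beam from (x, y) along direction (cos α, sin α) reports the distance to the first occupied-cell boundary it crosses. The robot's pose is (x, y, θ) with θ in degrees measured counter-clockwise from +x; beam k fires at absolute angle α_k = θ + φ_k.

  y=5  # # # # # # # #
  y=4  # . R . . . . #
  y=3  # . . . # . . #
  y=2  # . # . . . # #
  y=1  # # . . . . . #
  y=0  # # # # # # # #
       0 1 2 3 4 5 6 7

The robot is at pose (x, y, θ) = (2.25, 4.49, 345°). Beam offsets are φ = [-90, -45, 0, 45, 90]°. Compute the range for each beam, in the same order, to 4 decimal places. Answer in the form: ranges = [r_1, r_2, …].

beam 1: φ=-90°, α=255°
  direction (-0.2588, -0.9659); cell (2,4); t to first gridline: x 0.9659, y 0.5073 (then +3.8637 / +1.0353)
    (2,3) via y @ 0.5073
    (1,3) via x @ 0.9659
    (1,2) via y @ 1.5426
    (1,1) via y @ 2.5778  # hit
  → r_1 = 2.5778
beam 2: φ=-45°, α=300°
  direction (0.5000, -0.8660); cell (2,4); t to first gridline: x 1.5000, y 0.5658 (then +2.0000 / +1.1547)
    (2,3) via y @ 0.5658
    (3,3) via x @ 1.5000
    (3,2) via y @ 1.7205
    (3,1) via y @ 2.8752
    (4,1) via x @ 3.5000
    (4,0) via y @ 4.0299  # hit
  → r_2 = 4.0299
beam 3: φ=0°, α=345°
  direction (0.9659, -0.2588); cell (2,4); t to first gridline: x 0.7765, y 1.8932 (then +1.0353 / +3.8637)
    (3,4) via x @ 0.7765
    (4,4) via x @ 1.8117
    (4,3) via y @ 1.8932  # hit
  → r_3 = 1.8932
beam 4: φ=45°, α=30°
  direction (0.8660, 0.5000); cell (2,4); t to first gridline: x 0.8660, y 1.0200 (then +1.1547 / +2.0000)
    (3,4) via x @ 0.8660
    (3,5) via y @ 1.0200  # hit
  → r_4 = 1.0200
beam 5: φ=90°, α=75°
  direction (0.2588, 0.9659); cell (2,4); t to first gridline: x 2.8978, y 0.5280 (then +3.8637 / +1.0353)
    (2,5) via y @ 0.5280  # hit
  → r_5 = 0.5280

ranges = [2.5778, 4.0299, 1.8932, 1.0200, 0.5280]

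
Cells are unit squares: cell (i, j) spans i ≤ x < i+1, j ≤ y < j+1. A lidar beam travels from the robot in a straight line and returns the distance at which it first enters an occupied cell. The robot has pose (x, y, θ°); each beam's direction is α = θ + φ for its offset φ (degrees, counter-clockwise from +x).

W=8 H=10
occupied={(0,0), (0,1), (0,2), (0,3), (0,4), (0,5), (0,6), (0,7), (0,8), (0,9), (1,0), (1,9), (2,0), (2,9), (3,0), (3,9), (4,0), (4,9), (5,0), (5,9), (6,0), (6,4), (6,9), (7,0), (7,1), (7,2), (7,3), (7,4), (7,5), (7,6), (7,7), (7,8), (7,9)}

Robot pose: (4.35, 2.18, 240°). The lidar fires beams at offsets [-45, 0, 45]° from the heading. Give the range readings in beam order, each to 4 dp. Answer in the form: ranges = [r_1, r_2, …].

ranges = [3.4682, 1.3625, 1.2216]

beam 1: φ=-45°, α=195°
  d=(-0.9659,-0.2588)  start (4,2)  tX=0.3623 tY=0.6955  stride 1/|dx|=1.0353 1/|dy|=3.8637
    cross x-line → (3,2), t=0.3623
    cross y-line → (3,1), t=0.6955
    cross x-line → (2,1), t=1.3976
    cross x-line → (1,1), t=2.4329
    cross x-line → (0,1), t=3.4682 (wall)
  → r_1 = 3.4682
beam 2: φ=0°, α=240°
  d=(-0.5000,-0.8660)  start (4,2)  tX=0.7000 tY=0.2078  stride 1/|dx|=2.0000 1/|dy|=1.1547
    cross y-line → (4,1), t=0.2078
    cross x-line → (3,1), t=0.7000
    cross y-line → (3,0), t=1.3625 (wall)
  → r_2 = 1.3625
beam 3: φ=45°, α=285°
  d=(0.2588,-0.9659)  start (4,2)  tX=2.5114 tY=0.1863  stride 1/|dx|=3.8637 1/|dy|=1.0353
    cross y-line → (4,1), t=0.1863
    cross y-line → (4,0), t=1.2216 (wall)
  → r_3 = 1.2216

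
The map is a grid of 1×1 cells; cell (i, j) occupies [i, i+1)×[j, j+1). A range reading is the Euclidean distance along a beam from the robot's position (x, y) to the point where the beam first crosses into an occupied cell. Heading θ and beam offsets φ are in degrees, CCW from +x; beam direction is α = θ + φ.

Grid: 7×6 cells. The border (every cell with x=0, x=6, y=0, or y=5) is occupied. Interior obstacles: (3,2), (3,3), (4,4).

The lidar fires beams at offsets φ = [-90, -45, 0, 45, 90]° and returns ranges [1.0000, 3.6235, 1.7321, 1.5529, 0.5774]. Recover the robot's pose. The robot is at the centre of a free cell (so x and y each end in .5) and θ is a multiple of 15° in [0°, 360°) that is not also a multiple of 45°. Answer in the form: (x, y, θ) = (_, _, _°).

Enumerate (i+0.5, j+0.5, θ) over the 17 free cells and 16 admissible headings. For each, cast all 5 beams and compare to the given ranges.
  (3.5, 4.5, 210°): beam 1 = 0.5774 ≠ 1.0000 ✗
  (5.5, 3.5, 330°): beam 1 = 2.8868 ≠ 1.0000 ✗
  (5.5, 2.5, 60°): beam 1 = 0.5774 ≠ 1.0000 ✗
  (2.5, 1.5, 300°): beam 2 = 0.5176 ≠ 3.6235 ✗
  (2.5, 3.5, 255°): beam 1 = 1.5529 ≠ 1.0000 ✗
  …
  (2.5, 1.5, 150°): r_1=1.0000, r_2=3.6235, r_3=1.7321, r_4=1.5529, r_5=0.5774 — all match ✓
Only this pose fits every beam.

(x, y, θ) = (2.5, 1.5, 150°)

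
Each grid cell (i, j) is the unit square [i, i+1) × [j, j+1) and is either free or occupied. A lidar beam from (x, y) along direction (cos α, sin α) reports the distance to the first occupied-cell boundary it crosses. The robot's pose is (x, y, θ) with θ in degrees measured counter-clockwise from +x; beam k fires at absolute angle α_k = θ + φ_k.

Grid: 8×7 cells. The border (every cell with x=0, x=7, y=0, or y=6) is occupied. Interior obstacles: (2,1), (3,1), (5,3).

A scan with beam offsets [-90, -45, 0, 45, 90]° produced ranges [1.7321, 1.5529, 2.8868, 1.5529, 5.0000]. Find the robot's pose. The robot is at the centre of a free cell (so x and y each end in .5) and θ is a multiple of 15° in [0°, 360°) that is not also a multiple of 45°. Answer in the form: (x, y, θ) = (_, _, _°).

Candidates: 27 free-cell centres × 16 headings = 432 poses. Raycast each; keep the one whose scan matches to 4 dp.
  (2.5, 3.5, 300°): beam 3 = 1.7321 ≠ 2.8868 ✗
  (4.5, 5.5, 210°): beam 1 = 0.5774 ≠ 1.7321 ✗
  (5.5, 5.5, 165°): beam 1 = 0.5176 ≠ 1.7321 ✗
  …
  (2.5, 3.5, 240°): r_1=1.7321, r_2=1.5529, r_3=2.8868, r_4=1.5529, r_5=5.0000 — all match ✓
Only this pose fits every beam.

(x, y, θ) = (2.5, 3.5, 240°)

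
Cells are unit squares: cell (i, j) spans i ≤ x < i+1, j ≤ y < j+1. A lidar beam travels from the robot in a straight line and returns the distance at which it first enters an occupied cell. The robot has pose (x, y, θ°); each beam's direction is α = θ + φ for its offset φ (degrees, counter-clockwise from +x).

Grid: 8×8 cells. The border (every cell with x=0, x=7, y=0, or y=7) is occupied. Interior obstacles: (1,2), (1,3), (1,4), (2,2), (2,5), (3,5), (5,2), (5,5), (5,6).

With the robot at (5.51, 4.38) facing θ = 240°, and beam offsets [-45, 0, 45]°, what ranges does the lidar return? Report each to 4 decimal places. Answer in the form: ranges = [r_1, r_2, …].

ranges = [3.6338, 3.9029, 1.4287]

beam 1: φ=-45°, α=195°
  d=(-0.9659,-0.2588)  start (5,4)  tX=0.5280 tY=1.4682  stride 1/|dx|=1.0353 1/|dy|=3.8637
    cross x-line → (4,4), t=0.5280
    cross y-line → (4,3), t=1.4682
    cross x-line → (3,3), t=1.5633
    cross x-line → (2,3), t=2.5985
    cross x-line → (1,3), t=3.6338 (wall)
  → r_1 = 3.6338
beam 2: φ=0°, α=240°
  d=(-0.5000,-0.8660)  start (5,4)  tX=1.0200 tY=0.4388  stride 1/|dx|=2.0000 1/|dy|=1.1547
    cross y-line → (5,3), t=0.4388
    cross x-line → (4,3), t=1.0200
    cross y-line → (4,2), t=1.5935
    cross y-line → (4,1), t=2.7482
    cross x-line → (3,1), t=3.0200
    cross y-line → (3,0), t=3.9029 (wall)
  → r_2 = 3.9029
beam 3: φ=45°, α=285°
  d=(0.2588,-0.9659)  start (5,4)  tX=1.8932 tY=0.3934  stride 1/|dx|=3.8637 1/|dy|=1.0353
    cross y-line → (5,3), t=0.3934
    cross y-line → (5,2), t=1.4287 (wall)
  → r_3 = 1.4287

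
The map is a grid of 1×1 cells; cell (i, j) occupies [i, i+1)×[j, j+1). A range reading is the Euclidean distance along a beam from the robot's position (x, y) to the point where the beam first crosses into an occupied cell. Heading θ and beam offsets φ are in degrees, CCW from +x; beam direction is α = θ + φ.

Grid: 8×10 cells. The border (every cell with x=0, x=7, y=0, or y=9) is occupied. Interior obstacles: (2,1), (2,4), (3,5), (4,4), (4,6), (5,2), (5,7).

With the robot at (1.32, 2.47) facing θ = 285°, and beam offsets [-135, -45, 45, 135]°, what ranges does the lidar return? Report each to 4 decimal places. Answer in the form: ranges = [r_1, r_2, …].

ranges = [0.3695, 0.6400, 0.9400, 1.7667]

beam 1: φ=-135°, α=150°
  dir = (cos 150°, sin 150°) = (-0.8660, 0.5000); from cell (1,2)
  next x-line at t=0.3695, next y-line at t=1.0600; Δt_x=1.1547, Δt_y=2.0000
    x: enter (0,2) at t=0.3695 ← occupied
  → r_1 = 0.3695
beam 2: φ=-45°, α=240°
  dir = (cos 240°, sin 240°) = (-0.5000, -0.8660); from cell (1,2)
  next x-line at t=0.6400, next y-line at t=0.5427; Δt_x=2.0000, Δt_y=1.1547
    y: enter (1,1) at t=0.5427
    x: enter (0,1) at t=0.6400 ← occupied
  → r_2 = 0.6400
beam 3: φ=45°, α=330°
  dir = (cos 330°, sin 330°) = (0.8660, -0.5000); from cell (1,2)
  next x-line at t=0.7852, next y-line at t=0.9400; Δt_x=1.1547, Δt_y=2.0000
    x: enter (2,2) at t=0.7852
    y: enter (2,1) at t=0.9400 ← occupied
  → r_3 = 0.9400
beam 4: φ=135°, α=60°
  dir = (cos 60°, sin 60°) = (0.5000, 0.8660); from cell (1,2)
  next x-line at t=1.3600, next y-line at t=0.6120; Δt_x=2.0000, Δt_y=1.1547
    y: enter (1,3) at t=0.6120
    x: enter (2,3) at t=1.3600
    y: enter (2,4) at t=1.7667 ← occupied
  → r_4 = 1.7667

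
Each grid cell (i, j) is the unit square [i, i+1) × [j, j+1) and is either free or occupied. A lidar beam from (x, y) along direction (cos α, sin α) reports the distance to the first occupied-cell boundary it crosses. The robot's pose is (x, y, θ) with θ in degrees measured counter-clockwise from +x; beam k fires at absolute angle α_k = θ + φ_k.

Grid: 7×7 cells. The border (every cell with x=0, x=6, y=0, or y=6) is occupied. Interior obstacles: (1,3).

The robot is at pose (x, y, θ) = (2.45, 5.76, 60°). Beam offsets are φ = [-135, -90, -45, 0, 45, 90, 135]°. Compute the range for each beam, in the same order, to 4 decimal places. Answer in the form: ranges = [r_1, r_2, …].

beam 1: φ=-135°, α=285°
  d=(0.2588,-0.9659)  start (2,5)  tX=2.1250 tY=0.7868  stride 1/|dx|=3.8637 1/|dy|=1.0353
    cross y-line → (2,4), t=0.7868
    cross y-line → (2,3), t=1.8221
    cross x-line → (3,3), t=2.1250
    cross y-line → (3,2), t=2.8574
    cross y-line → (3,1), t=3.8926
    cross y-line → (3,0), t=4.9279 (wall)
  → r_1 = 4.9279
beam 2: φ=-90°, α=330°
  d=(0.8660,-0.5000)  start (2,5)  tX=0.6351 tY=1.5200  stride 1/|dx|=1.1547 1/|dy|=2.0000
    cross x-line → (3,5), t=0.6351
    cross y-line → (3,4), t=1.5200
    cross x-line → (4,4), t=1.7898
    cross x-line → (5,4), t=2.9445
    cross y-line → (5,3), t=3.5200
    cross x-line → (6,3), t=4.0992 (wall)
  → r_2 = 4.0992
beam 3: φ=-45°, α=15°
  d=(0.9659,0.2588)  start (2,5)  tX=0.5694 tY=0.9273  stride 1/|dx|=1.0353 1/|dy|=3.8637
    cross x-line → (3,5), t=0.5694
    cross y-line → (3,6), t=0.9273 (wall)
  → r_3 = 0.9273
beam 4: φ=0°, α=60°
  d=(0.5000,0.8660)  start (2,5)  tX=1.1000 tY=0.2771  stride 1/|dx|=2.0000 1/|dy|=1.1547
    cross y-line → (2,6), t=0.2771 (wall)
  → r_4 = 0.2771
beam 5: φ=45°, α=105°
  d=(-0.2588,0.9659)  start (2,5)  tX=1.7387 tY=0.2485  stride 1/|dx|=3.8637 1/|dy|=1.0353
    cross y-line → (2,6), t=0.2485 (wall)
  → r_5 = 0.2485
beam 6: φ=90°, α=150°
  d=(-0.8660,0.5000)  start (2,5)  tX=0.5196 tY=0.4800  stride 1/|dx|=1.1547 1/|dy|=2.0000
    cross y-line → (2,6), t=0.4800 (wall)
  → r_6 = 0.4800
beam 7: φ=135°, α=195°
  d=(-0.9659,-0.2588)  start (2,5)  tX=0.4659 tY=2.9364  stride 1/|dx|=1.0353 1/|dy|=3.8637
    cross x-line → (1,5), t=0.4659
    cross x-line → (0,5), t=1.5012 (wall)
  → r_7 = 1.5012

ranges = [4.9279, 4.0992, 0.9273, 0.2771, 0.2485, 0.4800, 1.5012]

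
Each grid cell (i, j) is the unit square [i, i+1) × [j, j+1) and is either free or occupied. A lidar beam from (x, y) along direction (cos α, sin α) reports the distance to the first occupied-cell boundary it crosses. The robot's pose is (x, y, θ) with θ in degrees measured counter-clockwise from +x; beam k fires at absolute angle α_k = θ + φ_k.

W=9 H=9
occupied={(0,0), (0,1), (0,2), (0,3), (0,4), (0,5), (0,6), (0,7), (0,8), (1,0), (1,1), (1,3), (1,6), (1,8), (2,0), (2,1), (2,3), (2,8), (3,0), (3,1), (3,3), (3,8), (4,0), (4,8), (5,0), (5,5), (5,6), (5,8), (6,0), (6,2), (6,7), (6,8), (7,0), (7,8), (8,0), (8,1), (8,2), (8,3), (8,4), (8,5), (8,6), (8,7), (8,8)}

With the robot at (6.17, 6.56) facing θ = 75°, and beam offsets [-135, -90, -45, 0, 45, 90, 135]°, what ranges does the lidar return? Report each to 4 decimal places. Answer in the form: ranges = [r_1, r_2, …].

beam 1: φ=-135°, α=300°
  dir = (cos 300°, sin 300°) = (0.5000, -0.8660); from cell (6,6)
  next x-line at t=1.6600, next y-line at t=0.6466; Δt_x=2.0000, Δt_y=1.1547
    y: enter (6,5) at t=0.6466
    x: enter (7,5) at t=1.6600
    y: enter (7,4) at t=1.8013
    y: enter (7,3) at t=2.9560
    x: enter (8,3) at t=3.6600 ← occupied
  → r_1 = 3.6600
beam 2: φ=-90°, α=345°
  dir = (cos 345°, sin 345°) = (0.9659, -0.2588); from cell (6,6)
  next x-line at t=0.8593, next y-line at t=2.1637; Δt_x=1.0353, Δt_y=3.8637
    x: enter (7,6) at t=0.8593
    x: enter (8,6) at t=1.8946 ← occupied
  → r_2 = 1.8946
beam 3: φ=-45°, α=30°
  dir = (cos 30°, sin 30°) = (0.8660, 0.5000); from cell (6,6)
  next x-line at t=0.9584, next y-line at t=0.8800; Δt_x=1.1547, Δt_y=2.0000
    y: enter (6,7) at t=0.8800 ← occupied
  → r_3 = 0.8800
beam 4: φ=0°, α=75°
  dir = (cos 75°, sin 75°) = (0.2588, 0.9659); from cell (6,6)
  next x-line at t=3.2069, next y-line at t=0.4555; Δt_x=3.8637, Δt_y=1.0353
    y: enter (6,7) at t=0.4555 ← occupied
  → r_4 = 0.4555
beam 5: φ=45°, α=120°
  dir = (cos 120°, sin 120°) = (-0.5000, 0.8660); from cell (6,6)
  next x-line at t=0.3400, next y-line at t=0.5081; Δt_x=2.0000, Δt_y=1.1547
    x: enter (5,6) at t=0.3400 ← occupied
  → r_5 = 0.3400
beam 6: φ=90°, α=165°
  dir = (cos 165°, sin 165°) = (-0.9659, 0.2588); from cell (6,6)
  next x-line at t=0.1760, next y-line at t=1.7000; Δt_x=1.0353, Δt_y=3.8637
    x: enter (5,6) at t=0.1760 ← occupied
  → r_6 = 0.1760
beam 7: φ=135°, α=210°
  dir = (cos 210°, sin 210°) = (-0.8660, -0.5000); from cell (6,6)
  next x-line at t=0.1963, next y-line at t=1.1200; Δt_x=1.1547, Δt_y=2.0000
    x: enter (5,6) at t=0.1963 ← occupied
  → r_7 = 0.1963

ranges = [3.6600, 1.8946, 0.8800, 0.4555, 0.3400, 0.1760, 0.1963]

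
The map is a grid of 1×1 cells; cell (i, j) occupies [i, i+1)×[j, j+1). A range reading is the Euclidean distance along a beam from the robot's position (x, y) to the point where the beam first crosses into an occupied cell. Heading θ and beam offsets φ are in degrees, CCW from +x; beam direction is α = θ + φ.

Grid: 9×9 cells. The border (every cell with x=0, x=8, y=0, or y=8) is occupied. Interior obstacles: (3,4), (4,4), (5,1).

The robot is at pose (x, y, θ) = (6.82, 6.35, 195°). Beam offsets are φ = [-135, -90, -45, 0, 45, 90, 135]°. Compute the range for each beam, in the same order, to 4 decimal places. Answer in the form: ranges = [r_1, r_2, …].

ranges = [1.9053, 1.7082, 3.3000, 6.0253, 6.1776, 4.5592, 1.3625]

beam 1: φ=-135°, α=60°
  cosα=0.5000 sinα=0.8660 | (6,6) | tMaxX 0.3600 tMaxY 0.7506 | tΔX 2.0000 tΔY 1.1547
    t=0.3600 [x] (7,6)
    t=0.7506 [y] (7,7)
    t=1.9053 [y] (7,8) — stop
  → r_1 = 1.9053
beam 2: φ=-90°, α=105°
  cosα=-0.2588 sinα=0.9659 | (6,6) | tMaxX 3.1682 tMaxY 0.6729 | tΔX 3.8637 tΔY 1.0353
    t=0.6729 [y] (6,7)
    t=1.7082 [y] (6,8) — stop
  → r_2 = 1.7082
beam 3: φ=-45°, α=150°
  cosα=-0.8660 sinα=0.5000 | (6,6) | tMaxX 0.9469 tMaxY 1.3000 | tΔX 1.1547 tΔY 2.0000
    t=0.9469 [x] (5,6)
    t=1.3000 [y] (5,7)
    t=2.1016 [x] (4,7)
    t=3.2563 [x] (3,7)
    t=3.3000 [y] (3,8) — stop
  → r_3 = 3.3000
beam 4: φ=0°, α=195°
  cosα=-0.9659 sinα=-0.2588 | (6,6) | tMaxX 0.8489 tMaxY 1.3523 | tΔX 1.0353 tΔY 3.8637
    t=0.8489 [x] (5,6)
    t=1.3523 [y] (5,5)
    t=1.8842 [x] (4,5)
    t=2.9195 [x] (3,5)
    t=3.9548 [x] (2,5)
    t=4.9900 [x] (1,5)
    t=5.2160 [y] (1,4)
    t=6.0253 [x] (0,4) — stop
  → r_4 = 6.0253
beam 5: φ=45°, α=240°
  cosα=-0.5000 sinα=-0.8660 | (6,6) | tMaxX 1.6400 tMaxY 0.4041 | tΔX 2.0000 tΔY 1.1547
    t=0.4041 [y] (6,5)
    t=1.5588 [y] (6,4)
    t=1.6400 [x] (5,4)
    t=2.7135 [y] (5,3)
    t=3.6400 [x] (4,3)
    t=3.8682 [y] (4,2)
    t=5.0229 [y] (4,1)
    t=5.6400 [x] (3,1)
    t=6.1776 [y] (3,0) — stop
  → r_5 = 6.1776
beam 6: φ=90°, α=285°
  cosα=0.2588 sinα=-0.9659 | (6,6) | tMaxX 0.6955 tMaxY 0.3623 | tΔX 3.8637 tΔY 1.0353
    t=0.3623 [y] (6,5)
    t=0.6955 [x] (7,5)
    t=1.3976 [y] (7,4)
    t=2.4329 [y] (7,3)
    t=3.4682 [y] (7,2)
    t=4.5035 [y] (7,1)
    t=4.5592 [x] (8,1) — stop
  → r_6 = 4.5592
beam 7: φ=135°, α=330°
  cosα=0.8660 sinα=-0.5000 | (6,6) | tMaxX 0.2078 tMaxY 0.7000 | tΔX 1.1547 tΔY 2.0000
    t=0.2078 [x] (7,6)
    t=0.7000 [y] (7,5)
    t=1.3625 [x] (8,5) — stop
  → r_7 = 1.3625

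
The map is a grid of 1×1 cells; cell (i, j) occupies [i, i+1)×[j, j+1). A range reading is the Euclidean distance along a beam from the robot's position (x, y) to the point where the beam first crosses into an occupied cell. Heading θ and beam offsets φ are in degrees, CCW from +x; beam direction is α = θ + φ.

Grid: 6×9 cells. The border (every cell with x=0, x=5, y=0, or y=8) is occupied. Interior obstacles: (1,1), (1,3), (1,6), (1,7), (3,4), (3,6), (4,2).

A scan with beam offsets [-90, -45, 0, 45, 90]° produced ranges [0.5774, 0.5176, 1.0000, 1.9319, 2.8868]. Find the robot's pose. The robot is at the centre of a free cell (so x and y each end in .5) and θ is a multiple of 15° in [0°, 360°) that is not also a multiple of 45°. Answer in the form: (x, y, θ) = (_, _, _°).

The pose lattice has 21·16 = 336 candidates. Test each by forward raycasting.
  (3.5, 5.5, 255°): beam 1 = 1.9319 ≠ 0.5774 ✗
  (4.5, 1.5, 120°): beam 3 = 0.5774 ≠ 1.0000 ✗
  (3.5, 7.5, 330°): beam 3 = 1.7321 ≠ 1.0000 ✗
  …
  (2.5, 1.5, 330°): r_1=0.5774, r_2=0.5176, r_3=1.0000, r_4=1.9319, r_5=2.8868 — all match ✓
Only this pose fits every beam.

(x, y, θ) = (2.5, 1.5, 330°)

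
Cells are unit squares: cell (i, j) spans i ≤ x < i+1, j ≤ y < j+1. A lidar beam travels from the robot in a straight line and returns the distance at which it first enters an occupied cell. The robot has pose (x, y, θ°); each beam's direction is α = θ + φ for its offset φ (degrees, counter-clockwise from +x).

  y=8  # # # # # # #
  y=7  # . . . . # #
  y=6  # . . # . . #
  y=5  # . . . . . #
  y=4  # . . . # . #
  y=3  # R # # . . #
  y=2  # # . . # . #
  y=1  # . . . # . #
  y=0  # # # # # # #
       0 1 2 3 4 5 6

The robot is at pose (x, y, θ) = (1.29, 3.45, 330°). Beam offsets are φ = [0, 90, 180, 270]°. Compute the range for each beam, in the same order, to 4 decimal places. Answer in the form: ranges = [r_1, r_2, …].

beam 1: φ=0°, α=330°
  dir = (cos 330°, sin 330°) = (0.8660, -0.5000); from cell (1,3)
  next x-line at t=0.8198, next y-line at t=0.9000; Δt_x=1.1547, Δt_y=2.0000
    x: enter (2,3) at t=0.8198 ← occupied
  → r_1 = 0.8198
beam 2: φ=90°, α=60°
  dir = (cos 60°, sin 60°) = (0.5000, 0.8660); from cell (1,3)
  next x-line at t=1.4200, next y-line at t=0.6351; Δt_x=2.0000, Δt_y=1.1547
    y: enter (1,4) at t=0.6351
    x: enter (2,4) at t=1.4200
    y: enter (2,5) at t=1.7898
    y: enter (2,6) at t=2.9445
    x: enter (3,6) at t=3.4200 ← occupied
  → r_2 = 3.4200
beam 3: φ=180°, α=150°
  dir = (cos 150°, sin 150°) = (-0.8660, 0.5000); from cell (1,3)
  next x-line at t=0.3349, next y-line at t=1.1000; Δt_x=1.1547, Δt_y=2.0000
    x: enter (0,3) at t=0.3349 ← occupied
  → r_3 = 0.3349
beam 4: φ=270°, α=240°
  dir = (cos 240°, sin 240°) = (-0.5000, -0.8660); from cell (1,3)
  next x-line at t=0.5800, next y-line at t=0.5196; Δt_x=2.0000, Δt_y=1.1547
    y: enter (1,2) at t=0.5196 ← occupied
  → r_4 = 0.5196

ranges = [0.8198, 3.4200, 0.3349, 0.5196]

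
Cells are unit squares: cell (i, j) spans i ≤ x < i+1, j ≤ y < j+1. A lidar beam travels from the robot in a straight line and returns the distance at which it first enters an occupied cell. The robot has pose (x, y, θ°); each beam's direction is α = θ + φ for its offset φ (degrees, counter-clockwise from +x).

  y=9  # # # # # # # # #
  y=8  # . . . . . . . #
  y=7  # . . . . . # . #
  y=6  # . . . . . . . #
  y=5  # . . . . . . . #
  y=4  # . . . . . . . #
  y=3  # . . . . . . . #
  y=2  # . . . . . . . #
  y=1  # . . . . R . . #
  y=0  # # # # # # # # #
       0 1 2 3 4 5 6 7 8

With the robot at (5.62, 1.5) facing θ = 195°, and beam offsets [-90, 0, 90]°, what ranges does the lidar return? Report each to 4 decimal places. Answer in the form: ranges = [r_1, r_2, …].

ranges = [7.7646, 1.9319, 0.5176]

beam 1: φ=-90°, α=105°
  d=(-0.2588,0.9659)  start (5,1)  tX=2.3955 tY=0.5176  stride 1/|dx|=3.8637 1/|dy|=1.0353
    cross y-line → (5,2), t=0.5176
    cross y-line → (5,3), t=1.5529
    cross x-line → (4,3), t=2.3955
    cross y-line → (4,4), t=2.5882
    cross y-line → (4,5), t=3.6235
    cross y-line → (4,6), t=4.6587
    cross y-line → (4,7), t=5.6940
    cross x-line → (3,7), t=6.2592
    cross y-line → (3,8), t=6.7293
    cross y-line → (3,9), t=7.7646 (wall)
  → r_1 = 7.7646
beam 2: φ=0°, α=195°
  d=(-0.9659,-0.2588)  start (5,1)  tX=0.6419 tY=1.9319  stride 1/|dx|=1.0353 1/|dy|=3.8637
    cross x-line → (4,1), t=0.6419
    cross x-line → (3,1), t=1.6771
    cross y-line → (3,0), t=1.9319 (wall)
  → r_2 = 1.9319
beam 3: φ=90°, α=285°
  d=(0.2588,-0.9659)  start (5,1)  tX=1.4682 tY=0.5176  stride 1/|dx|=3.8637 1/|dy|=1.0353
    cross y-line → (5,0), t=0.5176 (wall)
  → r_3 = 0.5176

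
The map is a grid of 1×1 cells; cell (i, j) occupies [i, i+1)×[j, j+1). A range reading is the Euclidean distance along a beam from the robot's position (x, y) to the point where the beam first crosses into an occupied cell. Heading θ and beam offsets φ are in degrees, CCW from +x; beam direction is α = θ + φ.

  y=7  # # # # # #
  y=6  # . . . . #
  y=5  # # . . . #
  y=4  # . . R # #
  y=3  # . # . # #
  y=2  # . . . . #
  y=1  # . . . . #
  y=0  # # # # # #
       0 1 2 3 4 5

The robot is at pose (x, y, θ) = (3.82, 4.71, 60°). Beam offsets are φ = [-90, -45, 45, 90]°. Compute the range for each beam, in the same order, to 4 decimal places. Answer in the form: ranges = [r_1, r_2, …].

beam 1: φ=-90°, α=330°
  direction (0.8660, -0.5000); cell (3,4); t to first gridline: x 0.2078, y 1.4200 (then +1.1547 / +2.0000)
    (4,4) via x @ 0.2078  # hit
  → r_1 = 0.2078
beam 2: φ=-45°, α=15°
  direction (0.9659, 0.2588); cell (3,4); t to first gridline: x 0.1863, y 1.1205 (then +1.0353 / +3.8637)
    (4,4) via x @ 0.1863  # hit
  → r_2 = 0.1863
beam 3: φ=45°, α=105°
  direction (-0.2588, 0.9659); cell (3,4); t to first gridline: x 3.1682, y 0.3002 (then +3.8637 / +1.0353)
    (3,5) via y @ 0.3002
    (3,6) via y @ 1.3355
    (3,7) via y @ 2.3708  # hit
  → r_3 = 2.3708
beam 4: φ=90°, α=150°
  direction (-0.8660, 0.5000); cell (3,4); t to first gridline: x 0.9469, y 0.5800 (then +1.1547 / +2.0000)
    (3,5) via y @ 0.5800
    (2,5) via x @ 0.9469
    (1,5) via x @ 2.1016  # hit
  → r_4 = 2.1016

ranges = [0.2078, 0.1863, 2.3708, 2.1016]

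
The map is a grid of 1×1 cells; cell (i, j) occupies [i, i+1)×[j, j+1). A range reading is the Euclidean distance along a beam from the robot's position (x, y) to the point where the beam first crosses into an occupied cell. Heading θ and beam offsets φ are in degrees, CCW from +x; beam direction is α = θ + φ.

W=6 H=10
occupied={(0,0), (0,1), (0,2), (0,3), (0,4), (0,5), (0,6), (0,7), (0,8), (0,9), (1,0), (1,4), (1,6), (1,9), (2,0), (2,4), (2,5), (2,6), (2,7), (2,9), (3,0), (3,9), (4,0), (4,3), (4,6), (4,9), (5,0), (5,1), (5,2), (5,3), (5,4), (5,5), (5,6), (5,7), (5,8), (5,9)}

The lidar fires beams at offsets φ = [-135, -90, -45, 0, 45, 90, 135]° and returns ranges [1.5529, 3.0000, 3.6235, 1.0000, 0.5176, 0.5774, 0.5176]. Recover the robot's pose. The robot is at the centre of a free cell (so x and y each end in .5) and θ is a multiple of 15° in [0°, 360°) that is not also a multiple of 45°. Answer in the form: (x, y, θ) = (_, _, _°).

The pose lattice has 24·16 = 384 candidates. Test each by forward raycasting.
  (1.5, 8.5, 120°): beam 1 = 3.6235 ≠ 1.5529 ✗
  (1.5, 3.5, 210°): beam 1 = 0.5176 ≠ 1.5529 ✗
  (3.5, 3.5, 105°): beam 1 = 0.5774 ≠ 1.5529 ✗
  (3.5, 8.5, 240°): beam 1 = 0.5176 ≠ 1.5529 ✗
  (2.5, 2.5, 330°): beam 2 = 1.7321 ≠ 3.0000 ✗
  …
  (4.5, 1.5, 210°): r_1=1.5529, r_2=3.0000, r_3=3.6235, r_4=1.0000, r_5=0.5176, r_6=0.5774, r_7=0.5176 — all match ✓
Unique over the lattice → pose = (4.5, 1.5, 210°).

(x, y, θ) = (4.5, 1.5, 210°)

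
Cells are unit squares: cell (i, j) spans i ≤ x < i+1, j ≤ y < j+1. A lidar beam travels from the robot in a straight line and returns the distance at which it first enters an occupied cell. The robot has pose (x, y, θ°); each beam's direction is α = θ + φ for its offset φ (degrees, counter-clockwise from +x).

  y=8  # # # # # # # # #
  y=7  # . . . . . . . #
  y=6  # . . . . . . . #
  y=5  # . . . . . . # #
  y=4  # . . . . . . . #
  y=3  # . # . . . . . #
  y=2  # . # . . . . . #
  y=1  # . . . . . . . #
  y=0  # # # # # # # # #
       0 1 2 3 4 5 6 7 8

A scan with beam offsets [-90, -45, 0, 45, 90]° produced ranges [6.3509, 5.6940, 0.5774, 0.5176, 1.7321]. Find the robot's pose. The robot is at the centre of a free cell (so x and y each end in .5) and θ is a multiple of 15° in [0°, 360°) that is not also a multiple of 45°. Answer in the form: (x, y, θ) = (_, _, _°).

Candidates: 46 free-cell centres × 16 headings = 736 poses. Raycast each; keep the one whose scan matches to 4 dp.
  (4.5, 3.5, 165°): beam 1 = 4.6587 ≠ 6.3509 ✗
  (6.5, 2.5, 345°): beam 1 = 1.5529 ≠ 6.3509 ✗
  (4.5, 5.5, 255°): beam 1 = 3.6235 ≠ 6.3509 ✗
  (7.5, 1.5, 120°): beam 1 = 0.5774 ≠ 6.3509 ✗
  (5.5, 2.5, 75°): beam 1 = 2.5882 ≠ 6.3509 ✗
  …
  (3.5, 2.5, 150°): r_1=6.3509, r_2=5.6940, r_3=0.5774, r_4=0.5176, r_5=1.7321 — all match ✓
Only this pose fits every beam.

(x, y, θ) = (3.5, 2.5, 150°)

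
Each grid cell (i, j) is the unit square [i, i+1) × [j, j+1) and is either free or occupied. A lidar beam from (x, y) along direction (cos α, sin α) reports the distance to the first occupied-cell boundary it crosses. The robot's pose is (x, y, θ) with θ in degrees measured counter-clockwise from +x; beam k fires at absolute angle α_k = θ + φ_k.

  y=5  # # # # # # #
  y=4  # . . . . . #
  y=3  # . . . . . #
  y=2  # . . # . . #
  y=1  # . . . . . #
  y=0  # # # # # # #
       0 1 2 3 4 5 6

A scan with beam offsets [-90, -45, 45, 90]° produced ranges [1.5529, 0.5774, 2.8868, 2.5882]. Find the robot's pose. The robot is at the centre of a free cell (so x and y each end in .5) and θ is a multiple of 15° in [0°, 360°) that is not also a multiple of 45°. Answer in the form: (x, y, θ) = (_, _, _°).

(x, y, θ) = (2.5, 2.5, 15°)

Candidates: 19 free-cell centres × 16 headings = 304 poses. Raycast each; keep the one whose scan matches to 4 dp.
  (1.5, 4.5, 75°): beam 1 = 4.6587 ≠ 1.5529 ✗
  (3.5, 4.5, 330°): beam 1 = 4.0415 ≠ 1.5529 ✗
  (4.5, 3.5, 300°): beam 1 = 1.0000 ≠ 1.5529 ✗
  …
  (2.5, 2.5, 15°): r_1=1.5529, r_2=0.5774, r_3=2.8868, r_4=2.5882 — all match ✓
Unique over the lattice → pose = (2.5, 2.5, 15°).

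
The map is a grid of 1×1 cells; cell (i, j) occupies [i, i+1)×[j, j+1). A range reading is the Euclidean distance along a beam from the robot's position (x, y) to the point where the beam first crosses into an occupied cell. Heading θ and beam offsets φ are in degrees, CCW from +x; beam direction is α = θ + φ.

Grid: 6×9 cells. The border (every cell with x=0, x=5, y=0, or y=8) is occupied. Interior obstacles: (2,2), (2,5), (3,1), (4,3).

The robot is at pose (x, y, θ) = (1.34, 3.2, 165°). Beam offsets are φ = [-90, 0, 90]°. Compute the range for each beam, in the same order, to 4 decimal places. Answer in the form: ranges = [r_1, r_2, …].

beam 1: φ=-90°, α=75°
  dir = (cos 75°, sin 75°) = (0.2588, 0.9659); from cell (1,3)
  next x-line at t=2.5500, next y-line at t=0.8282; Δt_x=3.8637, Δt_y=1.0353
    y: enter (1,4) at t=0.8282
    y: enter (1,5) at t=1.8635
    x: enter (2,5) at t=2.5500 ← occupied
  → r_1 = 2.5500
beam 2: φ=0°, α=165°
  dir = (cos 165°, sin 165°) = (-0.9659, 0.2588); from cell (1,3)
  next x-line at t=0.3520, next y-line at t=3.0910; Δt_x=1.0353, Δt_y=3.8637
    x: enter (0,3) at t=0.3520 ← occupied
  → r_2 = 0.3520
beam 3: φ=90°, α=255°
  dir = (cos 255°, sin 255°) = (-0.2588, -0.9659); from cell (1,3)
  next x-line at t=1.3137, next y-line at t=0.2071; Δt_x=3.8637, Δt_y=1.0353
    y: enter (1,2) at t=0.2071
    y: enter (1,1) at t=1.2423
    x: enter (0,1) at t=1.3137 ← occupied
  → r_3 = 1.3137

ranges = [2.5500, 0.3520, 1.3137]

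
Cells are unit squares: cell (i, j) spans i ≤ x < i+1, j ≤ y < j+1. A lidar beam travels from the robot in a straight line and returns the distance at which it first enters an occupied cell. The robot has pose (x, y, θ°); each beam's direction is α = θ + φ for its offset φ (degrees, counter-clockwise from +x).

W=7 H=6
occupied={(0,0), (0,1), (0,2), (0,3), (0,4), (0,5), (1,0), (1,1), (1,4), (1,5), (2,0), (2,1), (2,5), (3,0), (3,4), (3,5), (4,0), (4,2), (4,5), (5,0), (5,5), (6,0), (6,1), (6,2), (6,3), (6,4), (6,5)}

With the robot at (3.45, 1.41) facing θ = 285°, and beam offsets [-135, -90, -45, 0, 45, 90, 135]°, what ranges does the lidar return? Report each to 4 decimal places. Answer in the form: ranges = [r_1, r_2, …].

beam 1: φ=-135°, α=150°
  d=(-0.8660,0.5000)  start (3,1)  tX=0.5196 tY=1.1800  stride 1/|dx|=1.1547 1/|dy|=2.0000
    cross x-line → (2,1), t=0.5196 (wall)
  → r_1 = 0.5196
beam 2: φ=-90°, α=195°
  d=(-0.9659,-0.2588)  start (3,1)  tX=0.4659 tY=1.5841  stride 1/|dx|=1.0353 1/|dy|=3.8637
    cross x-line → (2,1), t=0.4659 (wall)
  → r_2 = 0.4659
beam 3: φ=-45°, α=240°
  d=(-0.5000,-0.8660)  start (3,1)  tX=0.9000 tY=0.4734  stride 1/|dx|=2.0000 1/|dy|=1.1547
    cross y-line → (3,0), t=0.4734 (wall)
  → r_3 = 0.4734
beam 4: φ=0°, α=285°
  d=(0.2588,-0.9659)  start (3,1)  tX=2.1250 tY=0.4245  stride 1/|dx|=3.8637 1/|dy|=1.0353
    cross y-line → (3,0), t=0.4245 (wall)
  → r_4 = 0.4245
beam 5: φ=45°, α=330°
  d=(0.8660,-0.5000)  start (3,1)  tX=0.6351 tY=0.8200  stride 1/|dx|=1.1547 1/|dy|=2.0000
    cross x-line → (4,1), t=0.6351
    cross y-line → (4,0), t=0.8200 (wall)
  → r_5 = 0.8200
beam 6: φ=90°, α=15°
  d=(0.9659,0.2588)  start (3,1)  tX=0.5694 tY=2.2796  stride 1/|dx|=1.0353 1/|dy|=3.8637
    cross x-line → (4,1), t=0.5694
    cross x-line → (5,1), t=1.6047
    cross y-line → (5,2), t=2.2796
    cross x-line → (6,2), t=2.6400 (wall)
  → r_6 = 2.6400
beam 7: φ=135°, α=60°
  d=(0.5000,0.8660)  start (3,1)  tX=1.1000 tY=0.6813  stride 1/|dx|=2.0000 1/|dy|=1.1547
    cross y-line → (3,2), t=0.6813
    cross x-line → (4,2), t=1.1000 (wall)
  → r_7 = 1.1000

ranges = [0.5196, 0.4659, 0.4734, 0.4245, 0.8200, 2.6400, 1.1000]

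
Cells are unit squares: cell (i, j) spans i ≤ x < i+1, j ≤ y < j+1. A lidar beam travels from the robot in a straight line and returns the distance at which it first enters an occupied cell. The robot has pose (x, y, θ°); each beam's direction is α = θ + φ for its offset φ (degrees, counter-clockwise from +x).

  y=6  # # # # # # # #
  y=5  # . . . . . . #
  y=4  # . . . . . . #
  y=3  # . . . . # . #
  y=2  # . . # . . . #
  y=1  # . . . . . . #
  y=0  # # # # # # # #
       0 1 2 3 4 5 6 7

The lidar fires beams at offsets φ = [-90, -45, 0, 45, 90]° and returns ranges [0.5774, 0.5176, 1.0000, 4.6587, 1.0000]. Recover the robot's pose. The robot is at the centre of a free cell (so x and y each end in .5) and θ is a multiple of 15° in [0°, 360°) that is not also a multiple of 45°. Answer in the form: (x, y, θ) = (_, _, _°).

The pose lattice has 28·16 = 448 candidates. Test each by forward raycasting.
  (2.5, 3.5, 255°): beam 1 = 1.5529 ≠ 0.5774 ✗
  (6.5, 3.5, 195°): beam 1 = 2.5882 ≠ 0.5774 ✗
  (6.5, 3.5, 60°): beam 4 = 2.5882 ≠ 4.6587 ✗
  (4.5, 3.5, 30°): beam 1 = 2.8868 ≠ 0.5774 ✗
  …
  (2.5, 1.5, 330°): r_1=0.5774, r_2=0.5176, r_3=1.0000, r_4=4.6587, r_5=1.0000 — all match ✓
Unique over the lattice → pose = (2.5, 1.5, 330°).

(x, y, θ) = (2.5, 1.5, 330°)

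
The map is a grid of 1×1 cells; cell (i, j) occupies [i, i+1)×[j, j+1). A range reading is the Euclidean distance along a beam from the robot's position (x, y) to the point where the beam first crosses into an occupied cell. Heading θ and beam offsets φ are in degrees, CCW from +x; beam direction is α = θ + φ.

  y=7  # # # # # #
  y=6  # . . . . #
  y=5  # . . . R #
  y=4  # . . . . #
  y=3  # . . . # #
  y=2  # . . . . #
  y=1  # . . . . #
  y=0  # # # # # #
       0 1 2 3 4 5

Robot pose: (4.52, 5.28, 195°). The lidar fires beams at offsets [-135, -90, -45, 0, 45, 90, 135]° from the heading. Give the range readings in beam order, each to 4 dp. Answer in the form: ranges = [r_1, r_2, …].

beam 1: φ=-135°, α=60°
  dir = (cos 60°, sin 60°) = (0.5000, 0.8660); from cell (4,5)
  next x-line at t=0.9600, next y-line at t=0.8314; Δt_x=2.0000, Δt_y=1.1547
    y: enter (4,6) at t=0.8314
    x: enter (5,6) at t=0.9600 ← occupied
  → r_1 = 0.9600
beam 2: φ=-90°, α=105°
  dir = (cos 105°, sin 105°) = (-0.2588, 0.9659); from cell (4,5)
  next x-line at t=2.0091, next y-line at t=0.7454; Δt_x=3.8637, Δt_y=1.0353
    y: enter (4,6) at t=0.7454
    y: enter (4,7) at t=1.7807 ← occupied
  → r_2 = 1.7807
beam 3: φ=-45°, α=150°
  dir = (cos 150°, sin 150°) = (-0.8660, 0.5000); from cell (4,5)
  next x-line at t=0.6004, next y-line at t=1.4400; Δt_x=1.1547, Δt_y=2.0000
    x: enter (3,5) at t=0.6004
    y: enter (3,6) at t=1.4400
    x: enter (2,6) at t=1.7551
    x: enter (1,6) at t=2.9098
    y: enter (1,7) at t=3.4400 ← occupied
  → r_3 = 3.4400
beam 4: φ=0°, α=195°
  dir = (cos 195°, sin 195°) = (-0.9659, -0.2588); from cell (4,5)
  next x-line at t=0.5383, next y-line at t=1.0818; Δt_x=1.0353, Δt_y=3.8637
    x: enter (3,5) at t=0.5383
    y: enter (3,4) at t=1.0818
    x: enter (2,4) at t=1.5736
    x: enter (1,4) at t=2.6089
    x: enter (0,4) at t=3.6442 ← occupied
  → r_4 = 3.6442
beam 5: φ=45°, α=240°
  dir = (cos 240°, sin 240°) = (-0.5000, -0.8660); from cell (4,5)
  next x-line at t=1.0400, next y-line at t=0.3233; Δt_x=2.0000, Δt_y=1.1547
    y: enter (4,4) at t=0.3233
    x: enter (3,4) at t=1.0400
    y: enter (3,3) at t=1.4780
    y: enter (3,2) at t=2.6327
    x: enter (2,2) at t=3.0400
    y: enter (2,1) at t=3.7874
    y: enter (2,0) at t=4.9421 ← occupied
  → r_5 = 4.9421
beam 6: φ=90°, α=285°
  dir = (cos 285°, sin 285°) = (0.2588, -0.9659); from cell (4,5)
  next x-line at t=1.8546, next y-line at t=0.2899; Δt_x=3.8637, Δt_y=1.0353
    y: enter (4,4) at t=0.2899
    y: enter (4,3) at t=1.3252 ← occupied
  → r_6 = 1.3252
beam 7: φ=135°, α=330°
  dir = (cos 330°, sin 330°) = (0.8660, -0.5000); from cell (4,5)
  next x-line at t=0.5543, next y-line at t=0.5600; Δt_x=1.1547, Δt_y=2.0000
    x: enter (5,5) at t=0.5543 ← occupied
  → r_7 = 0.5543

ranges = [0.9600, 1.7807, 3.4400, 3.6442, 4.9421, 1.3252, 0.5543]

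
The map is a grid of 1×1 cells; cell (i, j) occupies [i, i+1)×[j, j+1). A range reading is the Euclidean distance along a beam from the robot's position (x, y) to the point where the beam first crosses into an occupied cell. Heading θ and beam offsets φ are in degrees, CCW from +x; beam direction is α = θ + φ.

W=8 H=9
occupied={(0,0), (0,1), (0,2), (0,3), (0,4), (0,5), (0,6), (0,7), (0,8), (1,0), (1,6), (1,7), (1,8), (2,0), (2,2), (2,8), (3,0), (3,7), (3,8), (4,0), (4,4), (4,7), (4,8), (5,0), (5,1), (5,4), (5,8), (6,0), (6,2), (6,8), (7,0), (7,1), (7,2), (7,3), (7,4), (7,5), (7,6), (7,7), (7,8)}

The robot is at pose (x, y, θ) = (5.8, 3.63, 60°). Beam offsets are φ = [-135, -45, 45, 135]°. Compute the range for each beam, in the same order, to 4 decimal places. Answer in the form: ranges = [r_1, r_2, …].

ranges = [0.7727, 1.2423, 0.3831, 2.8988]

beam 1: φ=-135°, α=285°
  d=(0.2588,-0.9659)  start (5,3)  tX=0.7727 tY=0.6522  stride 1/|dx|=3.8637 1/|dy|=1.0353
    cross y-line → (5,2), t=0.6522
    cross x-line → (6,2), t=0.7727 (wall)
  → r_1 = 0.7727
beam 2: φ=-45°, α=15°
  d=(0.9659,0.2588)  start (5,3)  tX=0.2071 tY=1.4296  stride 1/|dx|=1.0353 1/|dy|=3.8637
    cross x-line → (6,3), t=0.2071
    cross x-line → (7,3), t=1.2423 (wall)
  → r_2 = 1.2423
beam 3: φ=45°, α=105°
  d=(-0.2588,0.9659)  start (5,3)  tX=3.0910 tY=0.3831  stride 1/|dx|=3.8637 1/|dy|=1.0353
    cross y-line → (5,4), t=0.3831 (wall)
  → r_3 = 0.3831
beam 4: φ=135°, α=195°
  d=(-0.9659,-0.2588)  start (5,3)  tX=0.8282 tY=2.4341  stride 1/|dx|=1.0353 1/|dy|=3.8637
    cross x-line → (4,3), t=0.8282
    cross x-line → (3,3), t=1.8635
    cross y-line → (3,2), t=2.4341
    cross x-line → (2,2), t=2.8988 (wall)
  → r_4 = 2.8988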